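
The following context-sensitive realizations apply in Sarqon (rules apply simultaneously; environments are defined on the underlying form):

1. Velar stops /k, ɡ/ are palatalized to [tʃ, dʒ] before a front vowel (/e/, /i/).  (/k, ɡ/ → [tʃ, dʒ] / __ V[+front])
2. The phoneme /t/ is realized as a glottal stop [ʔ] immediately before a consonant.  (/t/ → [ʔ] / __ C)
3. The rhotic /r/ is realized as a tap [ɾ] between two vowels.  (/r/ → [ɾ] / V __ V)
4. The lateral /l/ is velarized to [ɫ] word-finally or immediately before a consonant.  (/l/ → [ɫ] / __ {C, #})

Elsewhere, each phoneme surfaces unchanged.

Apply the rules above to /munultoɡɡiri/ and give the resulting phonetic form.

[munuɫtoɡdʒiɾi]

/m/ stays [m].
/u/ (between /m/ and /n/): no rule targets it → [u].
/n/ — not in any rule's target class → [n].
/u/ stays [u].
/l/ meets the environment for rule 4 (word-finally or immediately before a consonant) → [ɫ].
/t/ — between /l/ and /o/; rule 2 does not apply here → [t].
/o/ (between /t/ and /ɡ/) is unaffected → [o].
/ɡ/ — between /o/ and /ɡ/; rule 1 does not apply here → [ɡ].
/ɡ/ (between /ɡ/ and /i/) occurs before a front vowel → [dʒ] by rule 1.
/i/ stays [i].
/r/ — between /i/ and /i/, between two vowels — surfaces as [ɾ] (rule 3).
/i/ (word-final): no rule targets it → [i].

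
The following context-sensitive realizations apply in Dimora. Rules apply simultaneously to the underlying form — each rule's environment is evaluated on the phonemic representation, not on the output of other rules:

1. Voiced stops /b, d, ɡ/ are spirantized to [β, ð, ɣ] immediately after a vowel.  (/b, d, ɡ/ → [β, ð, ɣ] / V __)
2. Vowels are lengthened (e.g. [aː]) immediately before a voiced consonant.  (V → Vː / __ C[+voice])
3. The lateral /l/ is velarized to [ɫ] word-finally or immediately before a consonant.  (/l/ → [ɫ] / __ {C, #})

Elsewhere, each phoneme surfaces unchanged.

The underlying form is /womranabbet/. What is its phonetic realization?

[woːmraːnaːβbet]

/w/ (word-initial): no rule targets it → [w].
/o/ meets the environment for rule 2 (before a voiced consonant) → [oː].
/m/ stays [m].
/r/ (between /m/ and /a/): no rule targets it → [r].
/a/ (between /r/ and /n/) occurs before a voiced consonant → [aː] by rule 2.
/n/ (between /a/ and /a/) is unaffected → [n].
/a/ (between /n/ and /b/) occurs before a voiced consonant → [aː] by rule 2.
/b/ (between /a/ and /b/) occurs immediately after a vowel → [β] by rule 1.
/b/ (between /b/ and /e/): rule 1 targets it, but not immediately after a vowel → unchanged [b].
/e/ — between /b/ and /t/; rule 2 does not apply here → [e].
/t/ — not in any rule's target class → [t].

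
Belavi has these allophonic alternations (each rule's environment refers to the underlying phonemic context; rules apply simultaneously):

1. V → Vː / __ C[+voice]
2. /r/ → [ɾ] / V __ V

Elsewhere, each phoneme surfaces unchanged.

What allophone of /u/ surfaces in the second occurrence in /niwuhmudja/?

[uː]

/u/ (between /m/ and /d/) occurs before a voiced consonant → [uː] by rule 1.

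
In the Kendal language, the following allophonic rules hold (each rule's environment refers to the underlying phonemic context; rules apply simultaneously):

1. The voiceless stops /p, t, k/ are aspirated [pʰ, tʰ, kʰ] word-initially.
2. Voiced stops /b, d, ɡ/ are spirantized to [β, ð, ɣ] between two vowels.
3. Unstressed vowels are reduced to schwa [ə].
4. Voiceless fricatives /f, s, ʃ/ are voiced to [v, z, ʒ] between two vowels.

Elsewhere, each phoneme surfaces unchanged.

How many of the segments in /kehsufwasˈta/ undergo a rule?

4

Segments that undergo a rule: /k/ → [kʰ] (rule 1); /e/ → [ə] (rule 3); /u/ → [ə] (rule 3); /a/ → [ə] (rule 3).
All other segments surface unchanged.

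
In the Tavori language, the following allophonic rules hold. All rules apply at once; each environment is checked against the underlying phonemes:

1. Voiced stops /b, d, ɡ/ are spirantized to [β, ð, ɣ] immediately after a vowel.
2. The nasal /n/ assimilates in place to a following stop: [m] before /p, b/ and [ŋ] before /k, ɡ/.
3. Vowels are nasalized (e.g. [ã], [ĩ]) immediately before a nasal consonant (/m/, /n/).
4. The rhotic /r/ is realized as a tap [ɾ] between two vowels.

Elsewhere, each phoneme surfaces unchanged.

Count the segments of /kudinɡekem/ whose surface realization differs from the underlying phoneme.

4

Segments that undergo a rule: /d/ → [ð] (rule 1); /i/ → [ĩ] (rule 3); /n/ → [ŋ] (rule 2); /e/ → [ẽ] (rule 3).
All other segments surface unchanged.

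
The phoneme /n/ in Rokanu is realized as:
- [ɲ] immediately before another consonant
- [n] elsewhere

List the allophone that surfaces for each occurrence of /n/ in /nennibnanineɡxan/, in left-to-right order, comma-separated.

[n], [ɲ], [n], [n], [n], [n], [n]

Occurrence 1 (position 1): no conditioning environment matches → elsewhere allophone [n].
Occurrence 2 (position 3): immediately before another consonant → [ɲ].
Occurrence 3 (position 4): no conditioning environment matches → elsewhere allophone [n].
Occurrence 4 (position 7): no conditioning environment matches → elsewhere allophone [n].
Occurrence 5 (position 9): no conditioning environment matches → elsewhere allophone [n].
Occurrence 6 (position 11): no conditioning environment matches → elsewhere allophone [n].
Occurrence 7 (position 16): no conditioning environment matches → elsewhere allophone [n].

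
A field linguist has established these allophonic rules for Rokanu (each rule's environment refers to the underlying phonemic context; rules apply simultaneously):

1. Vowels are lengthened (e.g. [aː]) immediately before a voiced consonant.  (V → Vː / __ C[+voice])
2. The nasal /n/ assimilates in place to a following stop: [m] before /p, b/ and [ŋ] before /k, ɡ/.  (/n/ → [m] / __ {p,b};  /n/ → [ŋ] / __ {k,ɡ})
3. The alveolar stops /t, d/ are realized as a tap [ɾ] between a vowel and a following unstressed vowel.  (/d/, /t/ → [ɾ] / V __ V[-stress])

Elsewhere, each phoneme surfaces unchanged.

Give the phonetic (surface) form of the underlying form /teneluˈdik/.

[teːneːluːˈdik]

/t/ (word-initial): rule 3 targets it, but not between a vowel and a following unstressed vowel → unchanged [t].
/e/ (between /t/ and /n/) occurs before a voiced consonant → [eː] by rule 1.
/n/ (between /e/ and /e/) is in the target of rule 2 but the environment (before a labial or velar stop) is not met → [n].
/e/ (between /n/ and /l/): before a voiced consonant, so rule 1 applies → [eː].
/l/ (between /e/ and /u/): no rule targets it → [l].
/u/ meets the environment for rule 1 (before a voiced consonant) → [uː].
/d/ (between /u/ and /i/) is in the target of rule 3 but the environment (between a vowel and a following unstressed vowel) is not met → [d].
/i/ (between /d/ and /k/) is in the target of rule 1 but the environment (before a voiced consonant) is not met → [i].
/k/ — not in any rule's target class → [k].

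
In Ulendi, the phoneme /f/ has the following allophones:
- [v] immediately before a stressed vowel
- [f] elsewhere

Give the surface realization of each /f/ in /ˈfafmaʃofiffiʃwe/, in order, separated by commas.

[v], [f], [f], [f], [f]

Occurrence 1 (position 1): immediately before a stressed vowel → [v].
Occurrence 2 (position 3): no conditioning environment matches → elsewhere allophone [f].
Occurrence 3 (position 8): no conditioning environment matches → elsewhere allophone [f].
Occurrence 4 (position 10): no conditioning environment matches → elsewhere allophone [f].
Occurrence 5 (position 11): no conditioning environment matches → elsewhere allophone [f].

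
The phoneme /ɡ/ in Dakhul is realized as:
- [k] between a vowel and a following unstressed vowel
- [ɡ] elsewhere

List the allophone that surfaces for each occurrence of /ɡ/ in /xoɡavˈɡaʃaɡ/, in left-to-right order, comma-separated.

Occurrence 1 (position 3): between a vowel and a following unstressed vowel → [k].
Occurrence 2 (position 6): no conditioning environment matches → elsewhere allophone [ɡ].
Occurrence 3 (position 10): no conditioning environment matches → elsewhere allophone [ɡ].

[k], [ɡ], [ɡ]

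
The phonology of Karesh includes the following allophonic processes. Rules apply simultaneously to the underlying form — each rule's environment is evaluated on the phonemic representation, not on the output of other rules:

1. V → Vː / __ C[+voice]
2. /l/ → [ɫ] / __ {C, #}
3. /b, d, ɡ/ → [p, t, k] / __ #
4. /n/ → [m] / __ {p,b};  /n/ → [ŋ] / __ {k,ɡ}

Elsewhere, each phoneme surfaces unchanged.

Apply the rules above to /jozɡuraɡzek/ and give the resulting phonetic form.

[joːzɡuːraːɡzek]

/j/ stays [j].
/o/ — between /j/ and /z/, before a voiced consonant — surfaces as [oː] (rule 1).
/z/ (between /o/ and /ɡ/) is unaffected → [z].
/ɡ/ (between /z/ and /u/) is in the target of rule 3 but the environment (word-finally) is not met → [ɡ].
/u/ meets the environment for rule 1 (before a voiced consonant) → [uː].
/r/ (between /u/ and /a/): no rule targets it → [r].
/a/ — between /r/ and /ɡ/, before a voiced consonant — surfaces as [aː] (rule 1).
/ɡ/ (between /a/ and /z/): rule 3 targets it, but not word-finally → unchanged [ɡ].
/z/ stays [z].
/e/ (between /z/ and /k/) fails the environment for rule 1, so it stays [e].
/k/ stays [k].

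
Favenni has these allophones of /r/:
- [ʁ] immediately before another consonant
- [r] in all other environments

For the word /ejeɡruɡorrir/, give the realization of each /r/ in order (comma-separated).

[r], [ʁ], [r], [r]

Occurrence 1 (position 5): no conditioning environment matches → elsewhere allophone [r].
Occurrence 2 (position 9): immediately before another consonant → [ʁ].
Occurrence 3 (position 10): no conditioning environment matches → elsewhere allophone [r].
Occurrence 4 (position 12): no conditioning environment matches → elsewhere allophone [r].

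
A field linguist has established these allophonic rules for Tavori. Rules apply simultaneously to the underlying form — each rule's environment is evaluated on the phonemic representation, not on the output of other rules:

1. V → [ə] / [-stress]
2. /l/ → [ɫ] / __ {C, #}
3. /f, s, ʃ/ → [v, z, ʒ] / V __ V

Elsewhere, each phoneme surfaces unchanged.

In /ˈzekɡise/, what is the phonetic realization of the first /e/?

/e/ — between /z/ and /k/; rule 1 does not apply here → [e].

[e]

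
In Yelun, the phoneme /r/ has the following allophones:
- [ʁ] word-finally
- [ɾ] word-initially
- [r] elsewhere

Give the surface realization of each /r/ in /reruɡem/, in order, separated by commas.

[ɾ], [r]

Occurrence 1 (position 1): word-initially → [ɾ].
Occurrence 2 (position 3): no conditioning environment matches → elsewhere allophone [r].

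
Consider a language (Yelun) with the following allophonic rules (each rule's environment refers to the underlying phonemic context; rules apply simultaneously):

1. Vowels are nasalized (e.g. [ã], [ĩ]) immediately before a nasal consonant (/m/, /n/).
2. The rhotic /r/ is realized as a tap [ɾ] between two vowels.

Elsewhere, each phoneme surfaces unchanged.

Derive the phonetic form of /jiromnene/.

[jiɾõmnẽne]

/j/ — not in any rule's target class → [j].
/i/ (between /j/ and /r/): rule 1 targets it, but not before a nasal consonant → unchanged [i].
/r/ — between /i/ and /o/, between two vowels — surfaces as [ɾ] (rule 2).
Rule 1 applies to /o/ (between /r/ and /m/: before a nasal consonant) → [õ].
/m/ — not in any rule's target class → [m].
/n/ (between /m/ and /e/): no rule targets it → [n].
Rule 1 applies to /e/ (between /n/ and /n/: before a nasal consonant) → [ẽ].
/n/ (between /e/ and /e/) is unaffected → [n].
/e/ (word-final) is in the target of rule 1 but the environment (before a nasal consonant) is not met → [e].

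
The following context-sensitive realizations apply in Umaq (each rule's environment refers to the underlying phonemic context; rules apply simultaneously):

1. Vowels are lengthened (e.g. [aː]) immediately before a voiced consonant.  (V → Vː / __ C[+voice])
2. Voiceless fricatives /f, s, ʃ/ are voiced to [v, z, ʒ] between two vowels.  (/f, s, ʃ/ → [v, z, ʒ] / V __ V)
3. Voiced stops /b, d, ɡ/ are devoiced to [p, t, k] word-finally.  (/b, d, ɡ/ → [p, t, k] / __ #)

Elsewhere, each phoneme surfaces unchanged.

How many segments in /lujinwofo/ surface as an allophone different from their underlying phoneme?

Segments that undergo a rule: /u/ → [uː] (rule 1); /i/ → [iː] (rule 1); /f/ → [v] (rule 2).
All other segments surface unchanged.

3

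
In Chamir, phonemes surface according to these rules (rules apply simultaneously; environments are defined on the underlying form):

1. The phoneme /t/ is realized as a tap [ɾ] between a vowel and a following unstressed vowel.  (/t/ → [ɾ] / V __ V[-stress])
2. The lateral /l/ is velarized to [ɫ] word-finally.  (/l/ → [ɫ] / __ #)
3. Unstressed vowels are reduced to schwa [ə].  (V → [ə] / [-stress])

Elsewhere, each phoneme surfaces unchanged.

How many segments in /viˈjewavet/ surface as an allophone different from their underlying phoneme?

Segments that undergo a rule: /i/ → [ə] (rule 3); /a/ → [ə] (rule 3); /e/ → [ə] (rule 3).
All other segments surface unchanged.

3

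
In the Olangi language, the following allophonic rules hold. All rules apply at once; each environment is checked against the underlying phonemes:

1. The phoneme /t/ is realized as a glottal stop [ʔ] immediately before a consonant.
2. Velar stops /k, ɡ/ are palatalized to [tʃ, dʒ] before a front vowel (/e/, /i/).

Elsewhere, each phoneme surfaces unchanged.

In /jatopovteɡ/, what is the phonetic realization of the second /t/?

/t/ (between /v/ and /e/): rule 1 targets it, but not immediately before a consonant → unchanged [t].

[t]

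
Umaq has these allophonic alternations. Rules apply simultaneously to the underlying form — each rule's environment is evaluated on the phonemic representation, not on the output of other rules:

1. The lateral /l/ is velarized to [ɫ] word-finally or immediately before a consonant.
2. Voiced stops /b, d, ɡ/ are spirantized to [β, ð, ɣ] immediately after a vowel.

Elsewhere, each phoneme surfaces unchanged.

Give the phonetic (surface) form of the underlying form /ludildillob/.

/l/ (word-initial): rule 1 targets it, but not word-finally or immediately before a consonant → unchanged [l].
/d/ — between /u/ and /i/, immediately after a vowel — surfaces as [ð] (rule 2).
/l/ (between /i/ and /d/): word-finally or immediately before a consonant, so rule 1 applies → [ɫ].
/d/ — between /l/ and /i/; rule 2 does not apply here → [d].
/l/ (between /i/ and /l/) occurs word-finally or immediately before a consonant → [ɫ] by rule 1.
/l/ (between /l/ and /o/): rule 1 targets it, but not word-finally or immediately before a consonant → unchanged [l].
/b/ meets the environment for rule 2 (immediately after a vowel) → [β].

[luðiɫdiɫloβ]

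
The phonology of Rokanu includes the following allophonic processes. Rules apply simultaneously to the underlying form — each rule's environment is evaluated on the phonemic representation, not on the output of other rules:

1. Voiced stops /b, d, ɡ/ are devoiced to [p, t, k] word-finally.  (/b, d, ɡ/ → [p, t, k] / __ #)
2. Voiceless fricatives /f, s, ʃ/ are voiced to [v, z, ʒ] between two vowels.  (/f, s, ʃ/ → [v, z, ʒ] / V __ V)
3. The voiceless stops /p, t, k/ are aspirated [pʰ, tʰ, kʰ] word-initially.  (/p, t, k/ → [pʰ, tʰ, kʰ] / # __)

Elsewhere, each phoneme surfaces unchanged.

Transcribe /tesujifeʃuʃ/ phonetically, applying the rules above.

/t/ (word-initial): word-initially, so rule 3 applies → [tʰ].
/s/ — between /e/ and /u/, between two vowels — surfaces as [z] (rule 2).
/f/ meets the environment for rule 2 (between two vowels) → [v].
Rule 2 applies to /ʃ/ (between /e/ and /u/: between two vowels) → [ʒ].
/ʃ/ — word-final; rule 2 does not apply here → [ʃ].

[tʰezujiveʒuʃ]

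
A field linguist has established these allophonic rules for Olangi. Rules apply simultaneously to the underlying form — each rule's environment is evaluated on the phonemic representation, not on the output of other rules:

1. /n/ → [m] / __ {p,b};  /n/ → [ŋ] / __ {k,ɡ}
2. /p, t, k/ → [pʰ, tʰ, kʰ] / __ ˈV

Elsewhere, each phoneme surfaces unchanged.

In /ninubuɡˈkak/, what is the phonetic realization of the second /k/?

[k]

/k/ (word-final): rule 2 targets it, but not immediately before a stressed vowel → unchanged [k].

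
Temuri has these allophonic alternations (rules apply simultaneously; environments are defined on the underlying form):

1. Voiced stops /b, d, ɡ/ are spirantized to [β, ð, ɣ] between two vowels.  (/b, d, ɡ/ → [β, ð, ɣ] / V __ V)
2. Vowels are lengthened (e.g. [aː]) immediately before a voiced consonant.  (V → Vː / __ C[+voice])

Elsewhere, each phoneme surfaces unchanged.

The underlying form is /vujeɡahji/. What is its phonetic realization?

[vuːjeːɣahji]

/v/ (word-initial) is unaffected → [v].
Rule 2 applies to /u/ (between /v/ and /j/: before a voiced consonant) → [uː].
/j/ — not in any rule's target class → [j].
/e/ (between /j/ and /ɡ/): before a voiced consonant, so rule 2 applies → [eː].
/ɡ/ meets the environment for rule 1 (between two vowels) → [ɣ].
/a/ (between /ɡ/ and /h/) fails the environment for rule 2, so it stays [a].
/h/ — not in any rule's target class → [h].
/j/ (between /h/ and /i/): no rule targets it → [j].
/i/ — word-final; rule 2 does not apply here → [i].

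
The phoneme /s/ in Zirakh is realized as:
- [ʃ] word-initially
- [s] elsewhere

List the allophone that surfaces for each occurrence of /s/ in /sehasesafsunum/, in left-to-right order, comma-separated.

[ʃ], [s], [s], [s]

Occurrence 1 (position 1): word-initially → [ʃ].
Occurrence 2 (position 5): no conditioning environment matches → elsewhere allophone [s].
Occurrence 3 (position 7): no conditioning environment matches → elsewhere allophone [s].
Occurrence 4 (position 10): no conditioning environment matches → elsewhere allophone [s].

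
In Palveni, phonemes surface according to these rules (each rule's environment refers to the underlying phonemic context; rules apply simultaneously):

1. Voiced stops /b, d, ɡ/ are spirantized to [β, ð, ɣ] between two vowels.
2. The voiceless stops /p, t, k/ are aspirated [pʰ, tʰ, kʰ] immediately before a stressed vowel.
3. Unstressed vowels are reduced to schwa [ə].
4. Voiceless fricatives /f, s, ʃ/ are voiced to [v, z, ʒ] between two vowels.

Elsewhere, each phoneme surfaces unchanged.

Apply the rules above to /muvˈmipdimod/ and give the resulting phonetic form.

/m/ — not in any rule's target class → [m].
Rule 3 applies to /u/ (between /m/ and /v/: in an unstressed syllable) → [ə].
/v/ stays [v].
/m/ (between /v/ and /i/) is unaffected → [m].
/i/ — between /m/ and /p/; rule 3 does not apply here → [i].
/p/ (between /i/ and /d/) fails the environment for rule 2, so it stays [p].
/d/ (between /p/ and /i/) is in the target of rule 1 but the environment (between two vowels) is not met → [d].
/i/ (between /d/ and /m/): in an unstressed syllable, so rule 3 applies → [ə].
/m/ stays [m].
/o/ (between /m/ and /d/): in an unstressed syllable, so rule 3 applies → [ə].
/d/ (word-final) fails the environment for rule 1, so it stays [d].

[məvˈmipdəməd]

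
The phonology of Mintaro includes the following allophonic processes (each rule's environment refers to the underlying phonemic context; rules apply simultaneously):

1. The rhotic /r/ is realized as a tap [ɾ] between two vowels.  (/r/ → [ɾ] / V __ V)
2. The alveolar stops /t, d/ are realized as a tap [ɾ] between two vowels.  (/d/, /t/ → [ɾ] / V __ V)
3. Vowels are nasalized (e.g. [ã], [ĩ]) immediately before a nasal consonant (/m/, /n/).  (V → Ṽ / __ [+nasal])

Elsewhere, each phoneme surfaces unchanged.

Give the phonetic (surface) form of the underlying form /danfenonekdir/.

/d/ (word-initial) fails the environment for rule 2, so it stays [d].
/a/ meets the environment for rule 3 (before a nasal consonant) → [ã].
/n/ — not in any rule's target class → [n].
/f/ (between /n/ and /e/) is unaffected → [f].
/e/ (between /f/ and /n/) occurs before a nasal consonant → [ẽ] by rule 3.
/n/ — not in any rule's target class → [n].
/o/ (between /n/ and /n/): before a nasal consonant, so rule 3 applies → [õ].
/n/ — not in any rule's target class → [n].
/e/ (between /n/ and /k/): rule 3 targets it, but not before a nasal consonant → unchanged [e].
/k/ stays [k].
/d/ (between /k/ and /i/) is in the target of rule 2 but the environment (between two vowels) is not met → [d].
/i/ (between /d/ and /r/) is in the target of rule 3 but the environment (before a nasal consonant) is not met → [i].
/r/ (word-final): rule 1 targets it, but not between two vowels → unchanged [r].

[dãnfẽnõnekdir]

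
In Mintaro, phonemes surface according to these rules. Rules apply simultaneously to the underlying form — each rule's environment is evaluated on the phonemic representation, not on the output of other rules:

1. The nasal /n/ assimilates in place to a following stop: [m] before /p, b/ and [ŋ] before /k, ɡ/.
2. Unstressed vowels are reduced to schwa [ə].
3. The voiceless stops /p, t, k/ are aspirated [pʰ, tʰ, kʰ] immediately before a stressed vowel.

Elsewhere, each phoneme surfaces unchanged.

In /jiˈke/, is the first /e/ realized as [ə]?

No

/e/ (word-final): rule 2 targets it, but not in an unstressed syllable → unchanged [e].
The actual realization is [e], not [ə].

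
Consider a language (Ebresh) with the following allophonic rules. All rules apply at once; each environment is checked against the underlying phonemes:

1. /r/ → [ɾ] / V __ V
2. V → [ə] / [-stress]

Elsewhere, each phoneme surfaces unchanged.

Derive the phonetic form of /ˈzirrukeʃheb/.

[ˈzirrəkəʃhəb]

/z/ (word-initial): no rule targets it → [z].
/i/ (between /z/ and /r/) fails the environment for rule 2, so it stays [i].
/r/ (between /i/ and /r/): rule 1 targets it, but not between two vowels → unchanged [r].
/r/ (between /r/ and /u/) is in the target of rule 1 but the environment (between two vowels) is not met → [r].
Rule 2 applies to /u/ (between /r/ and /k/: in an unstressed syllable) → [ə].
/k/ (between /u/ and /e/): no rule targets it → [k].
/e/ (between /k/ and /ʃ/) occurs in an unstressed syllable → [ə] by rule 2.
/ʃ/ (between /e/ and /h/) is unaffected → [ʃ].
/h/ — not in any rule's target class → [h].
/e/ (between /h/ and /b/) occurs in an unstressed syllable → [ə] by rule 2.
/b/ (word-final): no rule targets it → [b].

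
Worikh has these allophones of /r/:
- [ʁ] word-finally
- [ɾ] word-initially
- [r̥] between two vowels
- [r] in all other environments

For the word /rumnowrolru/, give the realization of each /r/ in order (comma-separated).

[ɾ], [r], [r]

Occurrence 1 (position 1): word-initially → [ɾ].
Occurrence 2 (position 7): no conditioning environment matches → elsewhere allophone [r].
Occurrence 3 (position 10): no conditioning environment matches → elsewhere allophone [r].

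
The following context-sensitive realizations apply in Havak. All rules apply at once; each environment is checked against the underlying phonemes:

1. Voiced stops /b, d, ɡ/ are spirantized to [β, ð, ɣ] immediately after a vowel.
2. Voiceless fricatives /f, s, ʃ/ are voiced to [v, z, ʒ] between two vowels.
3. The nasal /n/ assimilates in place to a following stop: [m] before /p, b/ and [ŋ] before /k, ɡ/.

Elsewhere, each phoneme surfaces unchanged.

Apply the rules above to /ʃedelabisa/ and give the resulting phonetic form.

/ʃ/ (word-initial): rule 2 targets it, but not between two vowels → unchanged [ʃ].
/e/ (between /ʃ/ and /d/): no rule targets it → [e].
/d/ (between /e/ and /e/) occurs immediately after a vowel → [ð] by rule 1.
/e/ (between /d/ and /l/) is unaffected → [e].
/l/ (between /e/ and /a/): no rule targets it → [l].
/a/ (between /l/ and /b/): no rule targets it → [a].
/b/ meets the environment for rule 1 (immediately after a vowel) → [β].
/i/ — not in any rule's target class → [i].
/s/ (between /i/ and /a/): between two vowels, so rule 2 applies → [z].
/a/ (word-final): no rule targets it → [a].

[ʃeðelaβiza]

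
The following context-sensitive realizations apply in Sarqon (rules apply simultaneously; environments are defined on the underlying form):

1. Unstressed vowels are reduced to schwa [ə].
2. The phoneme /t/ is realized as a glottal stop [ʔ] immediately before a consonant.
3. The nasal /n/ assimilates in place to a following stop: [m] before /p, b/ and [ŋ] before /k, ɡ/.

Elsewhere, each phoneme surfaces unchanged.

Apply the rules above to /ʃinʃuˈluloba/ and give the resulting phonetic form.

[ʃənʃəˈluləbə]

/ʃ/ stays [ʃ].
/i/ meets the environment for rule 1 (in an unstressed syllable) → [ə].
/n/ (between /i/ and /ʃ/) fails the environment for rule 3, so it stays [n].
/ʃ/ stays [ʃ].
/u/ — between /ʃ/ and /l/, in an unstressed syllable — surfaces as [ə] (rule 1).
/l/ (between /u/ and /u/): no rule targets it → [l].
/u/ — between /l/ and /l/; rule 1 does not apply here → [u].
/l/ (between /u/ and /o/) is unaffected → [l].
/o/ — between /l/ and /b/, in an unstressed syllable — surfaces as [ə] (rule 1).
/b/ (between /o/ and /a/): no rule targets it → [b].
/a/ meets the environment for rule 1 (in an unstressed syllable) → [ə].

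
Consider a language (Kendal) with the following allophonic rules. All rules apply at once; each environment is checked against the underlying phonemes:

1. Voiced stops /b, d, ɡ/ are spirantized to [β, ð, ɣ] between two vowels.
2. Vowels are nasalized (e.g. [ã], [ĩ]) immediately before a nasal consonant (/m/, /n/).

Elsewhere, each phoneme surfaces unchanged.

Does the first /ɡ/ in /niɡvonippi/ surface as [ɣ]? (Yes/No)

No

/ɡ/ (between /i/ and /v/): rule 1 targets it, but not between two vowels → unchanged [ɡ].
The actual realization is [ɡ], not [ɣ].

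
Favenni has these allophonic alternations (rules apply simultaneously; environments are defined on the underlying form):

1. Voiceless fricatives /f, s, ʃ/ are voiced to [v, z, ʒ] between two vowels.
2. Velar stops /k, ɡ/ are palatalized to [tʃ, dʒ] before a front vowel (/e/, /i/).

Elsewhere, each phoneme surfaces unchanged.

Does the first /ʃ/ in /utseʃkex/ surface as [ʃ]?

/ʃ/ — between /e/ and /k/; rule 1 does not apply here → [ʃ].
The actual realization is [ʃ], which matches [ʃ].

Yes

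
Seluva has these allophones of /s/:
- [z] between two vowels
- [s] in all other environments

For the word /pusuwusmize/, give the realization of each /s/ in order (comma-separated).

Occurrence 1 (position 3): between two vowels → [z].
Occurrence 2 (position 7): no conditioning environment matches → elsewhere allophone [s].

[z], [s]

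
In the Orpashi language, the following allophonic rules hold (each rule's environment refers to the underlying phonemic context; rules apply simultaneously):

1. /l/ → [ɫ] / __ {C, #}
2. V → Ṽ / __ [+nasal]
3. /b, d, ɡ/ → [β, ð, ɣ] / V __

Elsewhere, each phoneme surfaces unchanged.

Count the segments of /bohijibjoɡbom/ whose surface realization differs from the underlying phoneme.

3

Segments that undergo a rule: /b/ → [β] (rule 3); /ɡ/ → [ɣ] (rule 3); /o/ → [õ] (rule 2).
All other segments surface unchanged.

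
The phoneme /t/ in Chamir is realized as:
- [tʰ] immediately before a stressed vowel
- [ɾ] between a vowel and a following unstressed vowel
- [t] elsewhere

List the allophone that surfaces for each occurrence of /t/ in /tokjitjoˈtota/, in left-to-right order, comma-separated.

[t], [t], [tʰ], [ɾ]

Occurrence 1 (position 1): no conditioning environment matches → elsewhere allophone [t].
Occurrence 2 (position 6): no conditioning environment matches → elsewhere allophone [t].
Occurrence 3 (position 9): immediately before a stressed vowel → [tʰ].
Occurrence 4 (position 11): between a vowel and an unstressed vowel → [ɾ].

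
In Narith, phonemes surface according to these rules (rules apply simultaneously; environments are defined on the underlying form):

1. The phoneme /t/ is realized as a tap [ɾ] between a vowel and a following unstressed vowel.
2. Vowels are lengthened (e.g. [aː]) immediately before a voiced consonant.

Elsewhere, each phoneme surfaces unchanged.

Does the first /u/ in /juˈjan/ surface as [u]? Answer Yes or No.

Rule 2 applies to /u/ (between /j/ and /j/: before a voiced consonant) → [uː].
The actual realization is [uː], not [u].

No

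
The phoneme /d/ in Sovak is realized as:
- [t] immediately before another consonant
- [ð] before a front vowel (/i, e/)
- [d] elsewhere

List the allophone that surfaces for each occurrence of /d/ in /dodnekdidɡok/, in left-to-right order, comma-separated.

[d], [t], [ð], [t]

Occurrence 1 (position 1): no conditioning environment matches → elsewhere allophone [d].
Occurrence 2 (position 3): immediately before another consonant → [t].
Occurrence 3 (position 7): before a front vowel (/i, e/) → [ð].
Occurrence 4 (position 9): immediately before another consonant → [t].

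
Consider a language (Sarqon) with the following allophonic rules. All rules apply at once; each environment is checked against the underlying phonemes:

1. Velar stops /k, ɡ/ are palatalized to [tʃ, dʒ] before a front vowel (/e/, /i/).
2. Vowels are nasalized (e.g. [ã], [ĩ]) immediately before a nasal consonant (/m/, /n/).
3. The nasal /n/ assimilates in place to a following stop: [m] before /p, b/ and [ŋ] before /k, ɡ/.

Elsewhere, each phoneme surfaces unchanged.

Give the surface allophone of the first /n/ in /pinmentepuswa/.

/n/ (between /i/ and /m/) is in the target of rule 3 but the environment (before a labial or velar stop) is not met → [n].

[n]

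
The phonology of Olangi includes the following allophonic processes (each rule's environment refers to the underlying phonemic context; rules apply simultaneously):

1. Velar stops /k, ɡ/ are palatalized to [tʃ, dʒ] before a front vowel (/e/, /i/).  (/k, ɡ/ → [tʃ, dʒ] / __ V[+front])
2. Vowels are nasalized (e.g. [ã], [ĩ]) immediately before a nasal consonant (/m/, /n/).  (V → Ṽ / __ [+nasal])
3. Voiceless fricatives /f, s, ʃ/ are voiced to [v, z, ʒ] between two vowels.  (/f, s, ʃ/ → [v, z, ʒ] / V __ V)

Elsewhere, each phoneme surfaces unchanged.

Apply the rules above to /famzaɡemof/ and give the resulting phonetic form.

/f/ — word-initial; rule 3 does not apply here → [f].
/a/ meets the environment for rule 2 (before a nasal consonant) → [ã].
/m/ (between /a/ and /z/): no rule targets it → [m].
/z/ stays [z].
/a/ (between /z/ and /ɡ/): rule 2 targets it, but not before a nasal consonant → unchanged [a].
/ɡ/ meets the environment for rule 1 (before a front vowel) → [dʒ].
Rule 2 applies to /e/ (between /ɡ/ and /m/: before a nasal consonant) → [ẽ].
/m/ (between /e/ and /o/): no rule targets it → [m].
/o/ (between /m/ and /f/) fails the environment for rule 2, so it stays [o].
/f/ (word-final) fails the environment for rule 3, so it stays [f].

[fãmzadʒẽmof]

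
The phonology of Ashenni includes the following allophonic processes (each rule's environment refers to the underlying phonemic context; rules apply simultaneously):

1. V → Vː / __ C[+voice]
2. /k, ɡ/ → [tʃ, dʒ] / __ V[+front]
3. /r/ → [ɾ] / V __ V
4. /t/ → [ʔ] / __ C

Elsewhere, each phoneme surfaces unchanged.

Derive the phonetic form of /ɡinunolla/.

[dʒiːnuːnoːlla]

Rule 2 applies to /ɡ/ (word-initial: before a front vowel) → [dʒ].
/i/ — between /ɡ/ and /n/, before a voiced consonant — surfaces as [iː] (rule 1).
/n/ (between /i/ and /u/) is unaffected → [n].
/u/ meets the environment for rule 1 (before a voiced consonant) → [uː].
/n/ — not in any rule's target class → [n].
/o/ — between /n/ and /l/, before a voiced consonant — surfaces as [oː] (rule 1).
/l/ (between /o/ and /l/) is unaffected → [l].
/l/ (between /l/ and /a/) is unaffected → [l].
/a/ (word-final): rule 1 targets it, but not before a voiced consonant → unchanged [a].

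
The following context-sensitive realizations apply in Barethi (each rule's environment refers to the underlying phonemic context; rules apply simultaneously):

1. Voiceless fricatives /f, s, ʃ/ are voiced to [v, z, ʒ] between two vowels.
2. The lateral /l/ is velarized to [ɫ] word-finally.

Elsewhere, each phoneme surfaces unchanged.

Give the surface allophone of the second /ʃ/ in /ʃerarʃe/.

/ʃ/ (between /r/ and /e/) fails the environment for rule 1, so it stays [ʃ].

[ʃ]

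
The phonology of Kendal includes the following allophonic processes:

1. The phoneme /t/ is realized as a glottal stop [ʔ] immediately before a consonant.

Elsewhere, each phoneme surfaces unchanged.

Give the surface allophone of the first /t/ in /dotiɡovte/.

/t/ (between /o/ and /i/): rule 1 targets it, but not immediately before a consonant → unchanged [t].

[t]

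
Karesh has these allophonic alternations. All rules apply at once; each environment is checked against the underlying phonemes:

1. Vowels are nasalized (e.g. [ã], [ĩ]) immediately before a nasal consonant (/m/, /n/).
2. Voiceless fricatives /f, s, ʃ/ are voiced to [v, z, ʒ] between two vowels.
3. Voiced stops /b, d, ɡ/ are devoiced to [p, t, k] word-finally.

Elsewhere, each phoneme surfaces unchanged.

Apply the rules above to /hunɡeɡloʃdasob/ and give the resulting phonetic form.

[hũnɡeɡloʃdazop]

/h/ — not in any rule's target class → [h].
/u/ — between /h/ and /n/, before a nasal consonant — surfaces as [ũ] (rule 1).
/n/ (between /u/ and /ɡ/): no rule targets it → [n].
/ɡ/ (between /n/ and /e/) is in the target of rule 3 but the environment (word-finally) is not met → [ɡ].
/e/ (between /ɡ/ and /ɡ/): rule 1 targets it, but not before a nasal consonant → unchanged [e].
/ɡ/ (between /e/ and /l/) fails the environment for rule 3, so it stays [ɡ].
/l/ — not in any rule's target class → [l].
/o/ (between /l/ and /ʃ/) fails the environment for rule 1, so it stays [o].
/ʃ/ — between /o/ and /d/; rule 2 does not apply here → [ʃ].
/d/ (between /ʃ/ and /a/): rule 3 targets it, but not word-finally → unchanged [d].
/a/ (between /d/ and /s/) is in the target of rule 1 but the environment (before a nasal consonant) is not met → [a].
/s/ (between /a/ and /o/) occurs between two vowels → [z] by rule 2.
/o/ (between /s/ and /b/) is in the target of rule 1 but the environment (before a nasal consonant) is not met → [o].
/b/ — word-final, word-finally — surfaces as [p] (rule 3).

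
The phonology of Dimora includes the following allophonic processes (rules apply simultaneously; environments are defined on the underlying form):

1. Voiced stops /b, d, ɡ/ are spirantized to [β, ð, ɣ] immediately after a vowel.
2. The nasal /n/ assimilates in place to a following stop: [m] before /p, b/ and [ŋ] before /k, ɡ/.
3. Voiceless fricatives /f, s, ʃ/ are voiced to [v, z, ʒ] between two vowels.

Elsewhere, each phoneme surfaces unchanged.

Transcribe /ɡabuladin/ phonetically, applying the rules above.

/ɡ/ (word-initial) is in the target of rule 1 but the environment (immediately after a vowel) is not met → [ɡ].
/a/ (between /ɡ/ and /b/) is unaffected → [a].
/b/ meets the environment for rule 1 (immediately after a vowel) → [β].
/u/ (between /b/ and /l/) is unaffected → [u].
/l/ (between /u/ and /a/) is unaffected → [l].
/a/ stays [a].
/d/ (between /a/ and /i/): immediately after a vowel, so rule 1 applies → [ð].
/i/ (between /d/ and /n/) is unaffected → [i].
/n/ (word-final) is in the target of rule 2 but the environment (before a labial or velar stop) is not met → [n].

[ɡaβulaðin]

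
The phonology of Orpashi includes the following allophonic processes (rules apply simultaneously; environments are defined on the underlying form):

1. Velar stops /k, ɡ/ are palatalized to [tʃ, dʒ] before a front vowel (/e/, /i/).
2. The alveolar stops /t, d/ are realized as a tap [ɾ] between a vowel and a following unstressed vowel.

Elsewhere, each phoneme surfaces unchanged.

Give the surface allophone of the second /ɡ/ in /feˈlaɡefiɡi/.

/ɡ/ — between /i/ and /i/, before a front vowel — surfaces as [dʒ] (rule 1).

[dʒ]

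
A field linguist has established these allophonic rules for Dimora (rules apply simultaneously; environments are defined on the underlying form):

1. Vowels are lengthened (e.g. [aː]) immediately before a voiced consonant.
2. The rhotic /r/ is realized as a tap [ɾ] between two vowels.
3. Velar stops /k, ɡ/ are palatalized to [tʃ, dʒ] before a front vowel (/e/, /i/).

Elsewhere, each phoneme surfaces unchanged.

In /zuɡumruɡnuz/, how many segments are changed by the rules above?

4

Segments that undergo a rule: /u/ → [uː] (rule 1); /u/ → [uː] (rule 1); /u/ → [uː] (rule 1); /u/ → [uː] (rule 1).
All other segments surface unchanged.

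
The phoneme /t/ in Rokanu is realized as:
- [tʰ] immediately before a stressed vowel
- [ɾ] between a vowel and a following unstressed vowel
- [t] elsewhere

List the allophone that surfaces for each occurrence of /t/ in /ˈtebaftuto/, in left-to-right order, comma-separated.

Occurrence 1 (position 1): immediately before a stressed vowel → [tʰ].
Occurrence 2 (position 6): no conditioning environment matches → elsewhere allophone [t].
Occurrence 3 (position 8): between a vowel and an unstressed vowel → [ɾ].

[tʰ], [t], [ɾ]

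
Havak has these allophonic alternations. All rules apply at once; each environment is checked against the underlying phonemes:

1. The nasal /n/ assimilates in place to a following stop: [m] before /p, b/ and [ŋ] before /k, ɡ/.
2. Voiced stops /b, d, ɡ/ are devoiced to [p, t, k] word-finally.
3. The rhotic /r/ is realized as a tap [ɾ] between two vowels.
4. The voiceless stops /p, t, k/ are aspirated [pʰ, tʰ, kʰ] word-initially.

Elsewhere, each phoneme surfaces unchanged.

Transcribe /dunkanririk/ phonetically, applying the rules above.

/d/ (word-initial): rule 2 targets it, but not word-finally → unchanged [d].
/u/ — not in any rule's target class → [u].
Rule 1 applies to /n/ (between /u/ and /k/: before a labial or velar stop) → [ŋ].
/k/ — between /n/ and /a/; rule 4 does not apply here → [k].
/a/ stays [a].
/n/ (between /a/ and /r/) fails the environment for rule 1, so it stays [n].
/r/ (between /n/ and /i/): rule 3 targets it, but not between two vowels → unchanged [r].
/i/ stays [i].
Rule 3 applies to /r/ (between /i/ and /i/: between two vowels) → [ɾ].
/i/ stays [i].
/k/ — word-final; rule 4 does not apply here → [k].

[duŋkanriɾik]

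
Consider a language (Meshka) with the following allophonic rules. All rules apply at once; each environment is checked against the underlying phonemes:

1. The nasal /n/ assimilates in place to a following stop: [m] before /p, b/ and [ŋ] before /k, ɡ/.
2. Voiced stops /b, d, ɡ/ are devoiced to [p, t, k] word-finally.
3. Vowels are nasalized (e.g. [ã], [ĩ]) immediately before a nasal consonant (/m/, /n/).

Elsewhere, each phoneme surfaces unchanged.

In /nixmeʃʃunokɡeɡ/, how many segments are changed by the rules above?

Segments that undergo a rule: /u/ → [ũ] (rule 3); /ɡ/ → [k] (rule 2).
All other segments surface unchanged.

2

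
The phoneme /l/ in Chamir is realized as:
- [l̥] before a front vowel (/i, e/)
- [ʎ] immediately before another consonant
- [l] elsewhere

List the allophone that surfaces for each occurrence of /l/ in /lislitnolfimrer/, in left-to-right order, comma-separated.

Occurrence 1 (position 1): before a front vowel (/i, e/) → [l̥].
Occurrence 2 (position 4): before a front vowel (/i, e/) → [l̥].
Occurrence 3 (position 9): immediately before another consonant → [ʎ].

[l̥], [l̥], [ʎ]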